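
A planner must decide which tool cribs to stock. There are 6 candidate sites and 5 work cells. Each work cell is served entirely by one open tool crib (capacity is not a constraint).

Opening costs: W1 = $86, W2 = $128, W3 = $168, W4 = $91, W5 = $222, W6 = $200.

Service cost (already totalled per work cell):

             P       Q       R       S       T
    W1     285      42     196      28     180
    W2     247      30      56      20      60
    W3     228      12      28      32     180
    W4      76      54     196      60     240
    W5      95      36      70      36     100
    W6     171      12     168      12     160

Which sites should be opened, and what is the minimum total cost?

Open W2 and W4; minimum total cost 461.

For any fixed open set, each work cell goes to its cheapest open site; total = fixed + service.
{W2, W4}: P→W4 76, Q→W2 30, R→W2 56, S→W2 20, T→W2 60. Service 242; fixed 219; total 461.
{W2}: service 413 + fixed 128 = 541
{W1, W2, W4}: service 242 + fixed 305 = 547
{W1, W2, W3, W4, W5, W6}: service 188 + fixed 895 = 1083
No other subset beats 461.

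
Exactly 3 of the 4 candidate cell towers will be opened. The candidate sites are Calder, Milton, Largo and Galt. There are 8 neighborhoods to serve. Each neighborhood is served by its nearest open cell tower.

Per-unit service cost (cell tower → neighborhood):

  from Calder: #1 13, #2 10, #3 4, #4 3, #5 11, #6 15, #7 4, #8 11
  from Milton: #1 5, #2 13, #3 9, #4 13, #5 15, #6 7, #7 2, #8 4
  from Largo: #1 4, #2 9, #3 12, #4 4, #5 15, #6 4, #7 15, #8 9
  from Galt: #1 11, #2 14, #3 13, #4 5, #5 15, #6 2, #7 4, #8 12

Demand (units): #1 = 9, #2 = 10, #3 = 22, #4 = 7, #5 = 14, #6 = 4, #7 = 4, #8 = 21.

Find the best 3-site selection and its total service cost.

Choose Calder, Milton and Largo; total service cost 497.

With exactly 3 open, each neighborhood uses its cheapest among the chosen.
{Calder, Milton, Largo}: #1→Largo 4·9=36, #2→Largo 9·10=90, #3→Calder 4·22=88, #4→Calder 3·7=21, #5→Calder 11·14=154, #6→Largo 4·4=16, #7→Milton 2·4=8, #8→Milton 4·21=84. Service cost 497.
{Calder, Milton, Galt}: service cost 508
{Calder, Largo, Galt}: service cost 602
Among all 4 size-3 choices, {Calder, Milton, Largo} is lowest.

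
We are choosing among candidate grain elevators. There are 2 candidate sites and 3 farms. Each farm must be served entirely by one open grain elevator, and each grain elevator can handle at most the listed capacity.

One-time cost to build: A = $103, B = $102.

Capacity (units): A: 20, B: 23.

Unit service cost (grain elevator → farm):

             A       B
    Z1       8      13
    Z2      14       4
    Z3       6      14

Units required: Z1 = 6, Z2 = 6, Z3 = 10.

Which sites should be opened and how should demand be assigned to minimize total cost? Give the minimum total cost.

Open {A, B}: Z1→A 8·6=48, Z2→B 4·6=24, Z3→A 6·10=60.
Loads: A carries 16/20, B carries 6/23. Service 132; fixed 205; total 337.
Next best feasible plan costs 344.

Minimum total cost: 337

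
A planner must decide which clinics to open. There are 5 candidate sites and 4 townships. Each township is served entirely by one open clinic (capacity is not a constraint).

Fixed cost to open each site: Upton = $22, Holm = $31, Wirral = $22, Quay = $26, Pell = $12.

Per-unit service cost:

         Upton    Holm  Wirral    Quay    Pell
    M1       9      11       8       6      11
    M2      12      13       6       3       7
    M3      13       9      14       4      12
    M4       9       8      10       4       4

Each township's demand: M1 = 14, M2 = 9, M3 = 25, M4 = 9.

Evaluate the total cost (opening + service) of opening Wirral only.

Each township is assigned to its cheapest site among the open ones.
{Wirral}: M1→Wirral 8·14=112, M2→Wirral 6·9=54, M3→Wirral 14·25=350, M4→Wirral 10·9=90. Service 606; fixed 22; total 628.

Total cost: 628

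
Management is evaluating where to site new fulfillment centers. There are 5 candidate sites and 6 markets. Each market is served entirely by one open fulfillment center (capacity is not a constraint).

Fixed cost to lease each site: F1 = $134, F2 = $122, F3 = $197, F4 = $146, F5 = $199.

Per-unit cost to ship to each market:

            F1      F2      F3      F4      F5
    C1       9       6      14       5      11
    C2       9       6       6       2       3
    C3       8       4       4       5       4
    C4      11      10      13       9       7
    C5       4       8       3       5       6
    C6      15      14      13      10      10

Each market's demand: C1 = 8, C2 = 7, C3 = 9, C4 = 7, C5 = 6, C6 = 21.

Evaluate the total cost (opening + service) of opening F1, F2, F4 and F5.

Each market is assigned to its cheapest site among the open ones.
{F1, F2, F4, F5}: C1→F4 5·8=40, C2→F4 2·7=14, C3→F2 4·9=36, C4→F5 7·7=49, C5→F1 4·6=24, C6→F4 10·21=210. Service 373; fixed 601; total 974.

Total cost: 974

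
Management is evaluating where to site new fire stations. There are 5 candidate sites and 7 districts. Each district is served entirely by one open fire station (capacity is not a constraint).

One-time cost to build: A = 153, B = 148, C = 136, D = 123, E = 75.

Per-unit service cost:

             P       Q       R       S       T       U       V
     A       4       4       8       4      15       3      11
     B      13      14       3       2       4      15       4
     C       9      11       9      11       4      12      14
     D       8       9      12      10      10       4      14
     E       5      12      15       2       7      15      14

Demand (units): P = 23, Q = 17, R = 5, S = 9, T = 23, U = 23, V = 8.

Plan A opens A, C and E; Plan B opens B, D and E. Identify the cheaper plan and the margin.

Plan A: {A, C, E}: P→A 4·23=92, Q→A 4·17=68, R→A 8·5=40, S→E 2·9=18, T→C 4·23=92, U→A 3·23=69, V→A 11·8=88. Service 467; fixed 364; total 831.
Plan B: {B, D, E}: P→E 5·23=115, Q→D 9·17=153, R→B 3·5=15, S→B 2·9=18, T→B 4·23=92, U→D 4·23=92, V→B 4·8=32. Service 517; fixed 346; total 863.
Difference: |831 − 863| = 32.

Plan A is cheaper by 32.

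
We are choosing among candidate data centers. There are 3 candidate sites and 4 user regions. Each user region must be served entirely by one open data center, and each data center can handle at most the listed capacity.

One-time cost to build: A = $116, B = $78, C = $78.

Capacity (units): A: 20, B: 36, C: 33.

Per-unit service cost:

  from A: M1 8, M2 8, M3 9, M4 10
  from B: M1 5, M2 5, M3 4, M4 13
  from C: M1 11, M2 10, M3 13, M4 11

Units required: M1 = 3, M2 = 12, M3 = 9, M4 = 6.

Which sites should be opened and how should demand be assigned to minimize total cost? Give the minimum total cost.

Open {B}: M1→B 5·3=15, M2→B 5·12=60, M3→B 4·9=36, M4→B 13·6=78.
Loads: B carries 30/36. Service 189; fixed 78; total 267.
Next best feasible plan costs 333.

Minimum total cost: 267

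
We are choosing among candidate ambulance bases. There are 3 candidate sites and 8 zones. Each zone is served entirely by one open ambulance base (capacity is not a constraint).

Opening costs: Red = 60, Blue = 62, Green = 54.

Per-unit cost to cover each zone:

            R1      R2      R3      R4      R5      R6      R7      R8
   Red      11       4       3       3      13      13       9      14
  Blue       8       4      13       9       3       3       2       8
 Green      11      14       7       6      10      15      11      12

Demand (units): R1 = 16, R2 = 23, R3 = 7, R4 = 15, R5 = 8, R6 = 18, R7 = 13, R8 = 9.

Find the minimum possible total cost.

Minimum total cost: 584

For any fixed open set, each zone goes to its cheapest open site; total = fixed + service.
{Red, Blue}: R1→Blue 8·16=128, R2→Red 4·23=92, R3→Red 3·7=21, R4→Red 3·15=45, R5→Blue 3·8=24, R6→Blue 3·18=54, R7→Blue 2·13=26, R8→Blue 8·9=72. Service 462; fixed 122; total 584.
{Red, Blue, Green}: R1→Blue 8·16=128, R2→Red 4·23=92, R3→Red 3·7=21, R4→Red 3·15=45, R5→Blue 3·8=24, R6→Blue 3·18=54, R7→Blue 2·13=26, R8→Blue 8·9=72. Service 462; fixed 176; total 638.
{Blue, Green}: service 535 + fixed 116 = 651
{Green}: R1→Green 11·16=176, R2→Green 14·23=322, R3→Green 7·7=49, R4→Green 6·15=90, R5→Green 10·8=80, R6→Green 15·18=270, R7→Green 11·13=143, R8→Green 12·9=108. Service 1238; fixed 54; total 1292.
No other subset beats 584.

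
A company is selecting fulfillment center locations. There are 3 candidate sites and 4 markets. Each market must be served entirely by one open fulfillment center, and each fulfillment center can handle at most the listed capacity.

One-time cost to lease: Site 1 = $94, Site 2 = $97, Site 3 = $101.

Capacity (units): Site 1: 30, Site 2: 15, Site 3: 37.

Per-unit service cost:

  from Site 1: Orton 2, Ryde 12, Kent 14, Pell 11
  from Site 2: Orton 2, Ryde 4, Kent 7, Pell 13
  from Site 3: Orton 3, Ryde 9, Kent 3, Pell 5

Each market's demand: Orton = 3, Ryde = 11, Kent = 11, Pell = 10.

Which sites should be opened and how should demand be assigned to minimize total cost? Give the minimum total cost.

Minimum total cost: 292

Open {Site 3}: Orton→Site 3 3·3=9, Ryde→Site 3 9·11=99, Kent→Site 3 3·11=33, Pell→Site 3 5·10=50.
Loads: Site 3 carries 35/37. Service 191; fixed 101; total 292.
Next best feasible plan costs 331.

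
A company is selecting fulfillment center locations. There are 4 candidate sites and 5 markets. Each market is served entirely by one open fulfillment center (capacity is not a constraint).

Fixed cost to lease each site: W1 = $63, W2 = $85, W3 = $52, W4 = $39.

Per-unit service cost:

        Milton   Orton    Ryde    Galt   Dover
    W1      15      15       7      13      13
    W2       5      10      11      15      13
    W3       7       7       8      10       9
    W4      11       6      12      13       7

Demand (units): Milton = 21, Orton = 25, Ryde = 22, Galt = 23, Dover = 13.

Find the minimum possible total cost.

For any fixed open set, each market goes to its cheapest open site; total = fixed + service.
{W3, W4}: Milton→W3 7·21=147, Orton→W4 6·25=150, Ryde→W3 8·22=176, Galt→W3 10·23=230, Dover→W4 7·13=91. Service 794; fixed 91; total 885.
{W3}: Milton→W3 7·21=147, Orton→W3 7·25=175, Ryde→W3 8·22=176, Galt→W3 10·23=230, Dover→W3 9·13=117. Service 845; fixed 52; total 897.
{W1, W3, W4}: service 772 + fixed 154 = 926
{W1, W2, W3, W4}: service 730 + fixed 239 = 969
(All 15 nonempty subsets were checked; W3 and W4 is lowest.)

Minimum total cost: 885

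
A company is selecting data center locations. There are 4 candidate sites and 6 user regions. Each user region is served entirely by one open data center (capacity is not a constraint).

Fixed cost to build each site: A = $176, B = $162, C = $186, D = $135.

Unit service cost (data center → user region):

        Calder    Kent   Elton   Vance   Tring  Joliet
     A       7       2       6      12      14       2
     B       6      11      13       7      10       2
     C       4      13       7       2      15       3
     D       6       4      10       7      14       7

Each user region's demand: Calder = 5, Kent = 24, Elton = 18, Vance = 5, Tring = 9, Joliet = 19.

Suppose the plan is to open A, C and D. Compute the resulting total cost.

Each user region is assigned to its cheapest site among the open ones.
{A, C, D}: Calder→C 4·5=20, Kent→A 2·24=48, Elton→A 6·18=108, Vance→C 2·5=10, Tring→A 14·9=126, Joliet→A 2·19=38. Service 350; fixed 497; total 847.

Total cost: 847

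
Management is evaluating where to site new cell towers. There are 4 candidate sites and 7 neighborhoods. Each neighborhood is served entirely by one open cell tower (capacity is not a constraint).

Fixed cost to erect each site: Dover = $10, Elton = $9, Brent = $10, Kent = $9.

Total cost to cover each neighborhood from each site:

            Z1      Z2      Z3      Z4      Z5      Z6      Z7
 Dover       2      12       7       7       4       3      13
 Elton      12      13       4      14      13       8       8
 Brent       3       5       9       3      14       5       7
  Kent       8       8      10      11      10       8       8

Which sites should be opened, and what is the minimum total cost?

For any fixed open set, each neighborhood goes to its cheapest open site; total = fixed + service.
{Dover, Brent}: Z1→Dover 2, Z2→Brent 5, Z3→Dover 7, Z4→Brent 3, Z5→Dover 4, Z6→Dover 3, Z7→Brent 7. Service 31; fixed 20; total 51.
{Brent}: service 46 + fixed 10 = 56
{Dover, Elton, Brent}: service 28 + fixed 29 = 57
{Dover, Elton, Brent, Kent}: service 28 + fixed 38 = 66
(All 15 nonempty subsets were checked; Dover and Brent is lowest.)

Open Dover and Brent; minimum total cost 51.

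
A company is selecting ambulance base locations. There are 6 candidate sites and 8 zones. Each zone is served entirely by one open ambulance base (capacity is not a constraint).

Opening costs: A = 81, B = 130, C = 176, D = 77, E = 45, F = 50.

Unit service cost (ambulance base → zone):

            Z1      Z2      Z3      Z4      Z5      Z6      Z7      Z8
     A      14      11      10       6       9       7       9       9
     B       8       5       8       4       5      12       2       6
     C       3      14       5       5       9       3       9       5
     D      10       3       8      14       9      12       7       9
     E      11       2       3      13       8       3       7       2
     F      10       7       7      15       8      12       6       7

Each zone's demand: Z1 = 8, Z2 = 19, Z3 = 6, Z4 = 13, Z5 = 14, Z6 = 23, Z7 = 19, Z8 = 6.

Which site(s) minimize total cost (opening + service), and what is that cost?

Open B and E; minimum total cost 536.

For any fixed open set, each zone goes to its cheapest open site; total = fixed + service.
{B, E}: Z1→B 8·8=64, Z2→E 2·19=38, Z3→E 3·6=18, Z4→B 4·13=52, Z5→B 5·14=70, Z6→E 3·23=69, Z7→B 2·19=38, Z8→E 2·6=12. Service 361; fixed 175; total 536.
{B, E, F}: Z1→B 8·8=64, Z2→E 2·19=38, Z3→E 3·6=18, Z4→B 4·13=52, Z5→B 5·14=70, Z6→E 3·23=69, Z7→B 2·19=38, Z8→E 2·6=12. Service 361; fixed 225; total 586.
{B, D, E}: Z1→B 8·8=64, Z2→E 2·19=38, Z3→E 3·6=18, Z4→B 4·13=52, Z5→B 5·14=70, Z6→E 3·23=69, Z7→B 2·19=38, Z8→E 2·6=12. Service 361; fixed 252; total 613.
{A, B, C, D, E, F}: Z1→C 3·8=24, Z2→E 2·19=38, Z3→E 3·6=18, Z4→B 4·13=52, Z5→B 5·14=70, Z6→C 3·23=69, Z7→B 2·19=38, Z8→E 2·6=12. Service 321; fixed 559; total 880.
No other subset beats 536.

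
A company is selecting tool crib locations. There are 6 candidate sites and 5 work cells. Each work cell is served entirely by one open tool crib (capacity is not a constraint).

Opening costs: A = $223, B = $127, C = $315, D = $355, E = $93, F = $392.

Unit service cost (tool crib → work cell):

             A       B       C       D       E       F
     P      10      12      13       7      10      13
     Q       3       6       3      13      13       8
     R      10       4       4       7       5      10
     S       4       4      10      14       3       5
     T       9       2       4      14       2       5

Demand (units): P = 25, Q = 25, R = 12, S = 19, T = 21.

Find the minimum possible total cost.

Minimum total cost: 743

For any fixed open set, each work cell goes to its cheapest open site; total = fixed + service.
{B}: P→B 12·25=300, Q→B 6·25=150, R→B 4·12=48, S→B 4·19=76, T→B 2·21=42. Service 616; fixed 127; total 743.
{B, E}: service 547 + fixed 220 = 767
{A, E}: service 484 + fixed 316 = 800
{A, B, C, D, E, F}: P→D 7·25=175, Q→A 3·25=75, R→B 4·12=48, S→E 3·19=57, T→B 2·21=42. Service 397; fixed 1505; total 1902.
No other subset beats 743.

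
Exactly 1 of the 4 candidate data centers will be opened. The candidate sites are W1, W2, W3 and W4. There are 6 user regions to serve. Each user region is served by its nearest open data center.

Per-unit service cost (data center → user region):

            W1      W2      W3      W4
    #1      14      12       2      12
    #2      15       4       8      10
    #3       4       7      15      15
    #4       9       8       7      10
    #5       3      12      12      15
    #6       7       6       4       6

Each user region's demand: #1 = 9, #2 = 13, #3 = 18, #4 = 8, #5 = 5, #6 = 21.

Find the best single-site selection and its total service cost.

With exactly 1 open, each user region uses its cheapest among the chosen.
{W2}: #1→W2 12·9=108, #2→W2 4·13=52, #3→W2 7·18=126, #4→W2 8·8=64, #5→W2 12·5=60, #6→W2 6·21=126. Service cost 536.
{W3}: service cost 592
{W1}: service cost 627
Among all 4 size-1 choices, {W2} is lowest.

Choose W2 only; total service cost 536.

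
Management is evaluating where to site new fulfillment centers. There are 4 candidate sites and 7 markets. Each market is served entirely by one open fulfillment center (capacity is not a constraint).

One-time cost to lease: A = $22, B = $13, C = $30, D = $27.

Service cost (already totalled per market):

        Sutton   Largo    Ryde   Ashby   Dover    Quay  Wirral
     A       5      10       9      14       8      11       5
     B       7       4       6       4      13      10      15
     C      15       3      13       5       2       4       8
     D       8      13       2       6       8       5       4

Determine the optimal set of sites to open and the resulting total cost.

Open B only; minimum total cost 72.

For any fixed open set, each market goes to its cheapest open site; total = fixed + service.
{B}: Sutton→B 7, Largo→B 4, Ryde→B 6, Ashby→B 4, Dover→B 13, Quay→B 10, Wirral→B 15. Service 59; fixed 13; total 72.
{D}: Sutton→D 8, Largo→D 13, Ryde→D 2, Ashby→D 6, Dover→D 8, Quay→D 5, Wirral→D 4. Service 46; fixed 27; total 73.
{B, D}: service 34 + fixed 40 = 74
{A, B, C, D}: service 24 + fixed 92 = 116
No other subset beats 72.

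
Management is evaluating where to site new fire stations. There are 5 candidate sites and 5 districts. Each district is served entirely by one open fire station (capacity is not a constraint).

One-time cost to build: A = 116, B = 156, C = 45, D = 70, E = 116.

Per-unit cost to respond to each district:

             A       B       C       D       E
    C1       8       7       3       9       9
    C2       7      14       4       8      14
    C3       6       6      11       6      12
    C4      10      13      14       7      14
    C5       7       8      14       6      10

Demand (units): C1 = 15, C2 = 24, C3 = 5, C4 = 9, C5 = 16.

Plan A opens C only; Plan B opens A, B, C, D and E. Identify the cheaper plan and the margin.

Plan A: {C}: C1→C 3·15=45, C2→C 4·24=96, C3→C 11·5=55, C4→C 14·9=126, C5→C 14·16=224. Service 546; fixed 45; total 591.
Plan B: {A, B, C, D, E}: C1→C 3·15=45, C2→C 4·24=96, C3→A 6·5=30, C4→D 7·9=63, C5→D 6·16=96. Service 330; fixed 503; total 833.
Difference: |591 − 833| = 242.

Plan A is cheaper by 242.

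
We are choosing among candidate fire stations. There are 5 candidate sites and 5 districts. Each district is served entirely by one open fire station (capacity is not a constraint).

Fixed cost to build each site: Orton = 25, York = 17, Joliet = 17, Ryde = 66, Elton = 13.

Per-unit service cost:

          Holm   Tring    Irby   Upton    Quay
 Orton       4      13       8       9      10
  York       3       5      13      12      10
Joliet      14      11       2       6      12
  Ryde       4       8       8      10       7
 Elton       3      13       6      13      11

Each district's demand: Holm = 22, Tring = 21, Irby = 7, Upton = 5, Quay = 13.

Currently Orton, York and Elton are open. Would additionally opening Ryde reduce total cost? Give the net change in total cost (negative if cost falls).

No — net change +27 (cost rises by 27).

Current service cost with {Orton, York, Elton}: 388.
Adding Ryde: each district re-picks its cheapest; new service cost 349, saving 39.
Extra fixed cost: 66. Net change = 66 − 39 = 27.
(Totals: 443 → 470.)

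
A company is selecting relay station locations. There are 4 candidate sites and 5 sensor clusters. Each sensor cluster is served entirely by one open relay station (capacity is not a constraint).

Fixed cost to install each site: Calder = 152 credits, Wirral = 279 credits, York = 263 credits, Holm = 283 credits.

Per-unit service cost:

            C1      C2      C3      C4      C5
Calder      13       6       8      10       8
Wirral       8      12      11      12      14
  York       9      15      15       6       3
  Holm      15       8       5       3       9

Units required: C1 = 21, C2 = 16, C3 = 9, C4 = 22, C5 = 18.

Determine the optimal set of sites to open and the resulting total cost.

For any fixed open set, each sensor cluster goes to its cheapest open site; total = fixed + service.
{Calder}: C1→Calder 13·21=273, C2→Calder 6·16=96, C3→Calder 8·9=72, C4→Calder 10·22=220, C5→Calder 8·18=144. Service 805; fixed 152; total 957.
{Calder, York}: service 543 + fixed 415 = 958
{Holm}: C1→Holm 15·21=315, C2→Holm 8·16=128, C3→Holm 5·9=45, C4→Holm 3·22=66, C5→Holm 9·18=162. Service 716; fixed 283; total 999.
{Calder, Wirral, York, Holm}: service 429 + fixed 977 = 1406
(All 15 nonempty subsets were checked; Calder only is lowest.)

Open Calder only; minimum total cost 957.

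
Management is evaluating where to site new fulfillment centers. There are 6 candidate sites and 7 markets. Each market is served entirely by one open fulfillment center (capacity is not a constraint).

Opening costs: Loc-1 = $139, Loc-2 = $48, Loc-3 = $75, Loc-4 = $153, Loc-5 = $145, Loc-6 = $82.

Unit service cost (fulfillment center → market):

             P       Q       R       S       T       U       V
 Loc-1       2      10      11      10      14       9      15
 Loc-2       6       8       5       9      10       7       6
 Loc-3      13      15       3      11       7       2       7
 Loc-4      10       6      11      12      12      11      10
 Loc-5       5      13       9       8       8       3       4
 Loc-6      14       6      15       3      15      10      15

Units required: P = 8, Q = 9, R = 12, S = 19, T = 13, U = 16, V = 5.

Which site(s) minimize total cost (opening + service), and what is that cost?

Open Loc-2, Loc-3 and Loc-6; minimum total cost 553.

For any fixed open set, each market goes to its cheapest open site; total = fixed + service.
{Loc-2, Loc-3, Loc-6}: P→Loc-2 6·8=48, Q→Loc-6 6·9=54, R→Loc-3 3·12=36, S→Loc-6 3·19=57, T→Loc-3 7·13=91, U→Loc-3 2·16=32, V→Loc-2 6·5=30. Service 348; fixed 205; total 553.
{Loc-3, Loc-6}: P→Loc-3 13·8=104, Q→Loc-6 6·9=54, R→Loc-3 3·12=36, S→Loc-6 3·19=57, T→Loc-3 7·13=91, U→Loc-3 2·16=32, V→Loc-3 7·5=35. Service 409; fixed 157; total 566.
{Loc-2, Loc-3}: service 480 + fixed 123 = 603
{Loc-1, Loc-2, Loc-3, Loc-4, Loc-5, Loc-6}: service 306 + fixed 642 = 948
No other subset beats 553.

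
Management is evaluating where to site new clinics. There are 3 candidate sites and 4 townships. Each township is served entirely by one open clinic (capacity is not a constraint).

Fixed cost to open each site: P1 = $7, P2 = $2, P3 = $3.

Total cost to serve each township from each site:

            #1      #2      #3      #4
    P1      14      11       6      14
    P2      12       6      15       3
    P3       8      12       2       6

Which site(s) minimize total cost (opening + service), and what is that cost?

Open P2 and P3; minimum total cost 24.

For any fixed open set, each township goes to its cheapest open site; total = fixed + service.
{P2, P3}: #1→P3 8, #2→P2 6, #3→P3 2, #4→P2 3. Service 19; fixed 5; total 24.
{P1, P2, P3}: #1→P3 8, #2→P2 6, #3→P3 2, #4→P2 3. Service 19; fixed 12; total 31.
{P3}: #1→P3 8, #2→P3 12, #3→P3 2, #4→P3 6. Service 28; fixed 3; total 31.
{P2}: #1→P2 12, #2→P2 6, #3→P2 15, #4→P2 3. Service 36; fixed 2; total 38.
No other subset beats 24.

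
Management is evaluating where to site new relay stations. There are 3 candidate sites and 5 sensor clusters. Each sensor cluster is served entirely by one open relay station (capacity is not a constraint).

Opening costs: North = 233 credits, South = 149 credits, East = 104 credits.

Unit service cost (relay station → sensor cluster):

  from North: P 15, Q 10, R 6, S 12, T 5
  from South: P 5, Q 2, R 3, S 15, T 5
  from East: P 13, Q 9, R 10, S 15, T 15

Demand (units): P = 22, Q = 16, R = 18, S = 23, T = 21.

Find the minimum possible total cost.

For any fixed open set, each sensor cluster goes to its cheapest open site; total = fixed + service.
{South}: P→South 5·22=110, Q→South 2·16=32, R→South 3·18=54, S→South 15·23=345, T→South 5·21=105. Service 646; fixed 149; total 795.
{South, East}: service 646 + fixed 253 = 899
{North, South}: P→South 5·22=110, Q→South 2·16=32, R→South 3·18=54, S→North 12·23=276, T→North 5·21=105. Service 577; fixed 382; total 959.
{North, South, East}: service 577 + fixed 486 = 1063
(All 7 nonempty subsets were checked; South only is lowest.)

Minimum total cost: 795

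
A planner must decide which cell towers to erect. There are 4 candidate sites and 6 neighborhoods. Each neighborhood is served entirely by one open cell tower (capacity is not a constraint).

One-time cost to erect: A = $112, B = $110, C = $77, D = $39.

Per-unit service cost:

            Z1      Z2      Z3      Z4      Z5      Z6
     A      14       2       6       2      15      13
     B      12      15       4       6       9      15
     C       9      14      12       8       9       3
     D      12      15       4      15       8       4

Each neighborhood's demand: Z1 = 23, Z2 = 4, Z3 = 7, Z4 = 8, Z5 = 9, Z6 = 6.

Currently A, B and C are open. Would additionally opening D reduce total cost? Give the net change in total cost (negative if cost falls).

Current service cost with {A, B, C}: 358.
Adding D: each neighborhood re-picks its cheapest; new service cost 349, saving 9.
Extra fixed cost: 39. Net change = 39 − 9 = 30.
(Totals: 657 → 687.)

No — net change +30 (cost rises by 30).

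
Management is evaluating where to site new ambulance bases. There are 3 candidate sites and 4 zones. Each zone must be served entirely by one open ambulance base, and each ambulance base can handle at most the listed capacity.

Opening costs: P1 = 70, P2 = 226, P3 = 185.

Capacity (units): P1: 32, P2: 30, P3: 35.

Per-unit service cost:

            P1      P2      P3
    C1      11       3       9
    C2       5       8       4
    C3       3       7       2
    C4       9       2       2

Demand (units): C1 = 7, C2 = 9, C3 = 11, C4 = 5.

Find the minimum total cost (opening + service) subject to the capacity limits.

Open {P1}: C1→P1 11·7=77, C2→P1 5·9=45, C3→P1 3·11=33, C4→P1 9·5=45.
Loads: P1 carries 32/32. Service 200; fixed 70; total 270.
Next best feasible plan costs 316.

Minimum total cost: 270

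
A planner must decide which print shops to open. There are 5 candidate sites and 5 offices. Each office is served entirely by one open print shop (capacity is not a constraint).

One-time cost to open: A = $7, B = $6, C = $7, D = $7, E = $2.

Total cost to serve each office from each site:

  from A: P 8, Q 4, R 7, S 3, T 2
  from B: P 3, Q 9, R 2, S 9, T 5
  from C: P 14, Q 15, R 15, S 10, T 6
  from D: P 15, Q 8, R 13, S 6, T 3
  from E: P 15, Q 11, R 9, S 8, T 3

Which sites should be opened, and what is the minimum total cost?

For any fixed open set, each office goes to its cheapest open site; total = fixed + service.
{A, B}: P→B 3, Q→A 4, R→B 2, S→A 3, T→A 2. Service 14; fixed 13; total 27.
{A, B, E}: P→B 3, Q→A 4, R→B 2, S→A 3, T→A 2. Service 14; fixed 15; total 29.
{A}: service 24 + fixed 7 = 31
{A, B, C, D, E}: service 14 + fixed 29 = 43
No other subset beats 27.

Open A and B; minimum total cost 27.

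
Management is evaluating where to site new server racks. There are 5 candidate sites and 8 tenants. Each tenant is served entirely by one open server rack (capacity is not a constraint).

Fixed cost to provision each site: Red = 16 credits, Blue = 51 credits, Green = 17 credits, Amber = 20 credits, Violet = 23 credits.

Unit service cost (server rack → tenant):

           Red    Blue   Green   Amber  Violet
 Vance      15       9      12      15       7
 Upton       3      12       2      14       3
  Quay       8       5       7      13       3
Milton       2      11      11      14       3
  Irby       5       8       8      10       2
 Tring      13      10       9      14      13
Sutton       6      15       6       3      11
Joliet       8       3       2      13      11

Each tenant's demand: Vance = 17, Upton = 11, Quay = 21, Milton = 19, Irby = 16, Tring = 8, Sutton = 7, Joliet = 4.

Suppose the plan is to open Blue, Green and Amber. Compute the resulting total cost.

Total cost: 806

Each tenant is assigned to its cheapest site among the open ones.
{Blue, Green, Amber}: Vance→Blue 9·17=153, Upton→Green 2·11=22, Quay→Blue 5·21=105, Milton→Blue 11·19=209, Irby→Blue 8·16=128, Tring→Green 9·8=72, Sutton→Amber 3·7=21, Joliet→Green 2·4=8. Service 718; fixed 88; total 806.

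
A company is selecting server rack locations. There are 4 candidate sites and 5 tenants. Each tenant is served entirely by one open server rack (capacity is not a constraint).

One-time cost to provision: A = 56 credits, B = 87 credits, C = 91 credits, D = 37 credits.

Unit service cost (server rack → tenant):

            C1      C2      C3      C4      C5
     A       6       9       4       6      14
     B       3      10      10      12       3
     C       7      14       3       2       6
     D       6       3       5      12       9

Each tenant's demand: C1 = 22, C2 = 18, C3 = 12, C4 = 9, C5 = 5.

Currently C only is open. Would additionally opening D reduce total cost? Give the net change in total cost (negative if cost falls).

Current service cost with {C}: 490.
Adding D: each tenant re-picks its cheapest; new service cost 270, saving 220.
Extra fixed cost: 37. Net change = 37 − 220 = -183.
(Totals: 581 → 398.)

Yes — net change −183 (cost falls by 183).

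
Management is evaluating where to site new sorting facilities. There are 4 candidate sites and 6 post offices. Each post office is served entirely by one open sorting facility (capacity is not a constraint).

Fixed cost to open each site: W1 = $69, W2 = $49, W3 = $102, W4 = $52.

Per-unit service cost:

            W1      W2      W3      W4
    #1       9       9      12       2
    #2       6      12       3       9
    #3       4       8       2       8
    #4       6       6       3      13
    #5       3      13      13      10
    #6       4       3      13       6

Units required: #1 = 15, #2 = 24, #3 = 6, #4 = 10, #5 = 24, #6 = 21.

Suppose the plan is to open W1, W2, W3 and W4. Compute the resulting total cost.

Total cost: 551

Each post office is assigned to its cheapest site among the open ones.
{W1, W2, W3, W4}: #1→W4 2·15=30, #2→W3 3·24=72, #3→W3 2·6=12, #4→W3 3·10=30, #5→W1 3·24=72, #6→W2 3·21=63. Service 279; fixed 272; total 551.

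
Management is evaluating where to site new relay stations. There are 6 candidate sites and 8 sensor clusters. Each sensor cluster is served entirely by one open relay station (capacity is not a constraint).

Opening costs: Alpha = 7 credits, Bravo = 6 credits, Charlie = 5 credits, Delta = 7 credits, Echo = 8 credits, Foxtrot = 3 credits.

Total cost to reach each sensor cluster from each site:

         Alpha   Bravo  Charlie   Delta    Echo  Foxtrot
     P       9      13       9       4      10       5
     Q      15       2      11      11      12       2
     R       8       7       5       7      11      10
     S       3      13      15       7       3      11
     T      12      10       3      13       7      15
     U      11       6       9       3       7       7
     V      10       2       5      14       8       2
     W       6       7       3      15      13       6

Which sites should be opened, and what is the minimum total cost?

For any fixed open set, each sensor cluster goes to its cheapest open site; total = fixed + service.
{Charlie, Delta, Foxtrot}: P→Delta 4, Q→Foxtrot 2, R→Charlie 5, S→Delta 7, T→Charlie 3, U→Delta 3, V→Foxtrot 2, W→Charlie 3. Service 29; fixed 15; total 44.
{Alpha, Charlie, Foxtrot}: P→Foxtrot 5, Q→Foxtrot 2, R→Charlie 5, S→Alpha 3, T→Charlie 3, U→Foxtrot 7, V→Foxtrot 2, W→Charlie 3. Service 30; fixed 15; total 45.
{Charlie, Echo, Foxtrot}: service 30 + fixed 16 = 46
{Alpha, Bravo, Charlie, Delta, Echo, Foxtrot}: service 25 + fixed 36 = 61
No other subset beats 44.

Open Charlie, Delta and Foxtrot; minimum total cost 44.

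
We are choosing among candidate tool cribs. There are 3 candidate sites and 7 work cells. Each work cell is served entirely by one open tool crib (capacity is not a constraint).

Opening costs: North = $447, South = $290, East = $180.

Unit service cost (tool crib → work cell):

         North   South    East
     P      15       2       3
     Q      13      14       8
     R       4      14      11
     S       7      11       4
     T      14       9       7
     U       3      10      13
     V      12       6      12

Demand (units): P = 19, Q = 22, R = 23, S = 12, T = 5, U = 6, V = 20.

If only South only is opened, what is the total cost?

Each work cell is assigned to its cheapest site among the open ones.
{South}: P→South 2·19=38, Q→South 14·22=308, R→South 14·23=322, S→South 11·12=132, T→South 9·5=45, U→South 10·6=60, V→South 6·20=120. Service 1025; fixed 290; total 1315.

Total cost: 1315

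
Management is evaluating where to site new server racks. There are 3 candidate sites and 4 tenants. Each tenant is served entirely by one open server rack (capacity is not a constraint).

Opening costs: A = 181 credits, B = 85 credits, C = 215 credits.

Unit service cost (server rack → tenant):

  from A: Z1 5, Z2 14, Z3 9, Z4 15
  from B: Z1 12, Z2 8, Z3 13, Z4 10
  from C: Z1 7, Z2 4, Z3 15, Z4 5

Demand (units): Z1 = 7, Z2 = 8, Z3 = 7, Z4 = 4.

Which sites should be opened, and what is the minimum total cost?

Open B only; minimum total cost 364.

For any fixed open set, each tenant goes to its cheapest open site; total = fixed + service.
{B}: Z1→B 12·7=84, Z2→B 8·8=64, Z3→B 13·7=91, Z4→B 10·4=40. Service 279; fixed 85; total 364.
{C}: service 206 + fixed 215 = 421
{A}: Z1→A 5·7=35, Z2→A 14·8=112, Z3→A 9·7=63, Z4→A 15·4=60. Service 270; fixed 181; total 451.
{A, B, C}: Z1→A 5·7=35, Z2→C 4·8=32, Z3→A 9·7=63, Z4→C 5·4=20. Service 150; fixed 481; total 631.
No other subset beats 364.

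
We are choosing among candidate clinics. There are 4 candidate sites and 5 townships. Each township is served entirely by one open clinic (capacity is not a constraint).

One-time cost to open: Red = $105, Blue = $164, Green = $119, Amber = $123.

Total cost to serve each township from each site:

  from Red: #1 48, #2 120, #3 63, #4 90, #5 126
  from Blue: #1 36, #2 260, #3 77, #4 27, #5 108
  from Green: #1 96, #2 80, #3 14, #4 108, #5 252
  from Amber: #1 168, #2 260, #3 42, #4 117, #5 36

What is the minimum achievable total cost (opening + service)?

For any fixed open set, each township goes to its cheapest open site; total = fixed + service.
{Blue, Green}: #1→Blue 36, #2→Green 80, #3→Green 14, #4→Blue 27, #5→Blue 108. Service 265; fixed 283; total 548.
{Red}: #1→Red 48, #2→Red 120, #3→Red 63, #4→Red 90, #5→Red 126. Service 447; fixed 105; total 552.
{Red, Amber}: service 336 + fixed 228 = 564
{Red, Blue, Green, Amber}: service 193 + fixed 511 = 704
(All 15 nonempty subsets were checked; Blue and Green is lowest.)

Minimum total cost: 548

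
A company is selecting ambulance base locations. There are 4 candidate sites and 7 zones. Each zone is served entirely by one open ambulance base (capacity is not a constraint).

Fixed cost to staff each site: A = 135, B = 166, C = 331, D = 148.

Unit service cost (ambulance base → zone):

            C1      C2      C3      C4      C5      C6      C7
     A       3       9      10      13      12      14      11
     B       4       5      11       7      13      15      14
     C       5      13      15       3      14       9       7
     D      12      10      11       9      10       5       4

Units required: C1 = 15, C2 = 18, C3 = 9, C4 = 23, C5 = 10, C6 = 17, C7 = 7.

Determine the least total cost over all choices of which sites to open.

Minimum total cost: 937

For any fixed open set, each zone goes to its cheapest open site; total = fixed + service.
{B, D}: C1→B 4·15=60, C2→B 5·18=90, C3→B 11·9=99, C4→B 7·23=161, C5→D 10·10=100, C6→D 5·17=85, C7→D 4·7=28. Service 623; fixed 314; total 937.
{A, D}: C1→A 3·15=45, C2→A 9·18=162, C3→A 10·9=90, C4→D 9·23=207, C5→D 10·10=100, C6→D 5·17=85, C7→D 4·7=28. Service 717; fixed 283; total 1000.
{D}: C1→D 12·15=180, C2→D 10·18=180, C3→D 11·9=99, C4→D 9·23=207, C5→D 10·10=100, C6→D 5·17=85, C7→D 4·7=28. Service 879; fixed 148; total 1027.
{A, B, C, D}: service 507 + fixed 780 = 1287
No other subset beats 937.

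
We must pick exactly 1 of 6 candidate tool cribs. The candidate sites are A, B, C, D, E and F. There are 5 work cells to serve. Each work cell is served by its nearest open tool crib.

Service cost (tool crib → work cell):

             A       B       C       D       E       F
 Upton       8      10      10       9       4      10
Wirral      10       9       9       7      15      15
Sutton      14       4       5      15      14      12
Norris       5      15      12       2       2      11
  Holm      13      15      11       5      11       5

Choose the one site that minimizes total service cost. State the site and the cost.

Choose D only; total service cost 38.

With exactly 1 open, each work cell uses its cheapest among the chosen.
{D}: Upton→D 9, Wirral→D 7, Sutton→D 15, Norris→D 2, Holm→D 5. Service cost 38.
{E}: service cost 46
{C}: service cost 47
Among all 6 size-1 choices, {D} is lowest.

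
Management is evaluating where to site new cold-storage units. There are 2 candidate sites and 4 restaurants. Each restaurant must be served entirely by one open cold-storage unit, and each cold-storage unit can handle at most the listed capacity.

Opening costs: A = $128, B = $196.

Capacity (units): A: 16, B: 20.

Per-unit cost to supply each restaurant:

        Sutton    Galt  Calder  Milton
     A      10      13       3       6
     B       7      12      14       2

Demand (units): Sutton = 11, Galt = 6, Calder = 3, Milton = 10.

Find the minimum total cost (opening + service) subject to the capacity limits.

Minimum total cost: 535

Open {A, B}: Sutton→A 10·11=110, Galt→B 12·6=72, Calder→A 3·3=9, Milton→B 2·10=20.
Loads: A carries 14/16, B carries 16/20. Service 211; fixed 324; total 535.
Next best feasible plan costs 542.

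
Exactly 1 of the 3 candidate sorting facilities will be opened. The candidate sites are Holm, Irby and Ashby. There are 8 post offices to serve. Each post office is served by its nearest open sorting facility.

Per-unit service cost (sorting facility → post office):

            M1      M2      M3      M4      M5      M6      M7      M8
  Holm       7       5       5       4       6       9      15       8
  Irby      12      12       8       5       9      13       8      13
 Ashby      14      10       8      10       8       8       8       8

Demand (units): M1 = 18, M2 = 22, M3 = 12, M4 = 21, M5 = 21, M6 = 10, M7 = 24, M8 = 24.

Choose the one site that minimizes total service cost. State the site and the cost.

With exactly 1 open, each post office uses its cheapest among the chosen.
{Holm}: M1→Holm 7·18=126, M2→Holm 5·22=110, M3→Holm 5·12=60, M4→Holm 4·21=84, M5→Holm 6·21=126, M6→Holm 9·10=90, M7→Holm 15·24=360, M8→Holm 8·24=192. Service cost 1148.
{Ashby}: service cost 1410
{Irby}: service cost 1504
Among all 3 size-1 choices, {Holm} is lowest.

Choose Holm only; total service cost 1148.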